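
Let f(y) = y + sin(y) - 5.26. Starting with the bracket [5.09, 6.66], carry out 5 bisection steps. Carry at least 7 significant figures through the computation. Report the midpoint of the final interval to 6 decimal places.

f(5.090000) = -1.099548, f(6.660000) = 1.767961 (opposite signs)
step 1: m = 5.875000, f(m) = 0.218056 > 0 → root in [5.090000, 5.875000]
step 2: m = 5.482500, f(m) = -0.495333 < 0 → root in [5.482500, 5.875000]
step 3: m = 5.678750, f(m) = -0.149548 < 0 → root in [5.678750, 5.875000]
step 4: m = 5.776875, f(m) = 0.031921 > 0 → root in [5.678750, 5.776875]
step 5: m = 5.727813, f(m) = -0.059448 < 0 → root in [5.727813, 5.776875]
Midpoint of [5.727813, 5.776875] = 5.752344

5.752344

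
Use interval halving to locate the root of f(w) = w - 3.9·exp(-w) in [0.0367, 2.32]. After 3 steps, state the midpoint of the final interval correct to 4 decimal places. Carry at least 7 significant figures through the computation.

1.3211

f(0.036700) = -3.722765, f(2.320000) = 1.936733 (opposite signs)
step 1: m = 1.178350, f(m) = -0.022016 < 0 → root in [1.178350, 2.320000]
step 2: m = 1.749175, f(m) = 1.070897 > 0 → root in [1.178350, 1.749175]
step 3: m = 1.463763, f(m) = 0.561442 > 0 → root in [1.178350, 1.463763]
Midpoint of [1.178350, 1.463763] = 1.321056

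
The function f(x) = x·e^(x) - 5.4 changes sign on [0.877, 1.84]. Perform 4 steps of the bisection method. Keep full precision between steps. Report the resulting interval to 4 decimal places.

f(0.877000) = -3.291975, f(1.840000) = 6.185630 (opposite signs)
step 1: m = 1.358500, f(m) = -0.114955 < 0 → root in [1.358500, 1.840000]
step 2: m = 1.599250, f(m) = 2.515198 > 0 → root in [1.358500, 1.599250]
step 3: m = 1.478875, f(m) = 1.089313 > 0 → root in [1.358500, 1.478875]
step 4: m = 1.418687, f(m) = 0.461583 > 0 → root in [1.358500, 1.418687]

[1.3585, 1.4187]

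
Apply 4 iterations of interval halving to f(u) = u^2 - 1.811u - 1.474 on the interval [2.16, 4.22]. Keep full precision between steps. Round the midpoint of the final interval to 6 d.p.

f(2.160000) = -0.720160, f(4.220000) = 8.691980 (opposite signs)
step 1: m = 3.190000, f(m) = 2.925010 > 0 → root in [2.160000, 3.190000]
step 2: m = 2.675000, f(m) = 0.837200 > 0 → root in [2.160000, 2.675000]
step 3: m = 2.417500, f(m) = -0.007786 < 0 → root in [2.417500, 2.675000]
step 4: m = 2.546250, f(m) = 0.398130 > 0 → root in [2.417500, 2.546250]
Midpoint of [2.417500, 2.546250] = 2.481875

2.481875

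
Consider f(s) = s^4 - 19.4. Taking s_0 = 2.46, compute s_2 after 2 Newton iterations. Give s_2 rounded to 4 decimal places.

2.1022

f'(s) = 4s^3
s_0 = 2.460000: f = 17.221863, f' = 59.547744 → s_1 = 2.460000 - (17.221863)/(59.547744) = 2.170789
s_1 = 2.170789: f = 2.806006, f' = 40.917852 → s_2 = 2.170789 - (2.806006)/(40.917852) = 2.102212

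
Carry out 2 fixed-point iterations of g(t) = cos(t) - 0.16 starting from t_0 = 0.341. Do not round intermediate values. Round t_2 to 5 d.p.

t_1 = g(0.341000) = 0.782421
t_2 = g(0.782421) = 0.549209

0.54921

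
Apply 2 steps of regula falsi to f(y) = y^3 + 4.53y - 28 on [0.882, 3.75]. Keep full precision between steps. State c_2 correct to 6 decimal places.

f(0.882000) = -23.318411, f(3.750000) = 41.721875
step 1: c = 1.910243, f(c) = -12.376072 < 0 → new bracket [1.910243, 3.750000]
step 2: c = 2.331127, f(c) = -4.772296 < 0 → new bracket [2.331127, 3.750000]

2.331127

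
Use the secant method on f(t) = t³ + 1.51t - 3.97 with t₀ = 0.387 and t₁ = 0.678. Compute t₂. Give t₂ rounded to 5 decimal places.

1.78410

f(t_0) = -3.327669, f(t_1) = -2.634554
t_2 = 0.678000 - (-2.634554)·(0.678000 - 0.387000)/(-2.634554 - (-3.327669)) = 1.784101; f(t_2) = 4.402814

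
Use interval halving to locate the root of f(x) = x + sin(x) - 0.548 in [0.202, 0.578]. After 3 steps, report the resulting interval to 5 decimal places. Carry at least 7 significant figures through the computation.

[0.24900, 0.29600]

f(0.202000) = -0.145371, f(0.578000) = 0.576350 (opposite signs)
step 1: m = 0.390000, f(m) = 0.222188 > 0 → root in [0.202000, 0.390000]
step 2: m = 0.296000, f(m) = 0.039697 > 0 → root in [0.202000, 0.296000]
step 3: m = 0.249000, f(m) = -0.052565 < 0 → root in [0.249000, 0.296000]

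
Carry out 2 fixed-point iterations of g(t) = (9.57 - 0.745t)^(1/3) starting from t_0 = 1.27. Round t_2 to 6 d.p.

t_1 = g(1.270000) = 2.050692
t_2 = g(2.050692) = 2.003513

2.003513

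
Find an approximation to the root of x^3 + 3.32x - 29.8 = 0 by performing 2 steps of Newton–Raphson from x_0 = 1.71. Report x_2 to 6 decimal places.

f'(x) = 3x^2 + 3.32
x_0 = 1.710000: f = -19.122589, f' = 12.092300 → x_1 = 1.710000 - (-19.122589)/(12.092300) = 3.291386
x_1 = 3.291386: f = 16.783701, f' = 35.819657 → x_2 = 3.291386 - (16.783701)/(35.819657) = 2.822824

2.822824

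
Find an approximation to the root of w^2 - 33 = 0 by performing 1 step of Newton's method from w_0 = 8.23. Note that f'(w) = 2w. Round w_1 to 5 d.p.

w_0 = 8.230000: f = 34.732900, f' = 16.460000 → w_1 = 8.230000 - (34.732900)/(16.460000) = 6.119860

6.11986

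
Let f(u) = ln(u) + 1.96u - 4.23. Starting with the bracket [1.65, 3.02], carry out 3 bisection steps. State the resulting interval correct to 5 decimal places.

[1.82125, 1.99250]

f(1.650000) = -0.495225, f(3.020000) = 2.794457 (opposite signs)
step 1: m = 2.335000, f(m) = 1.194612 > 0 → root in [1.650000, 2.335000]
step 2: m = 1.992500, f(m) = 0.364690 > 0 → root in [1.650000, 1.992500]
step 3: m = 1.821250, f(m) = -0.060827 < 0 → root in [1.821250, 1.992500]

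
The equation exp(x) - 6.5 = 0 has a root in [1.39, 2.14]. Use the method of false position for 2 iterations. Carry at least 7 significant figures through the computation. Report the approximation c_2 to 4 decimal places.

1.8632

False-position update: c = (a·f(b) − b·f(a))/(f(b) − f(a)); replace the endpoint whose sign matches f(c).
f(1.390000) = -2.485150, f(2.140000) = 1.999438
step 1: c = 1.805615, f(c) = -0.416287 < 0 → new bracket [1.805615, 2.140000]
step 2: c = 1.863238, f(c) = -0.055432 < 0 → new bracket [1.863238, 2.140000]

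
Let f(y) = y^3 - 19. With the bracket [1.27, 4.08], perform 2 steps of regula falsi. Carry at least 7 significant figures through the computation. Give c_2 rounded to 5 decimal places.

f(1.270000) = -16.951617, f(4.080000) = 48.917312
step 1: c = 1.993164, f(c) = -11.081751 < 0 → new bracket [1.993164, 4.080000]
step 2: c = 2.378600, f(c) = -5.542504 < 0 → new bracket [2.378600, 4.080000]

2.37860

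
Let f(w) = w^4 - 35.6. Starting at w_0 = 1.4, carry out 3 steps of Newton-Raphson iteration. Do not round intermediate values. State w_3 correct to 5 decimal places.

2.73987

Newton update: w ← w − f(w)/f'(w).
f'(w) = 4w^3
w_0 = 1.400000: f = -31.758400, f' = 10.976000 → w_1 = 1.400000 - (-31.758400)/(10.976000) = 4.293440
w_1 = 4.293440: f = 304.198679, f' = 316.574738 → w_2 = 4.293440 - (304.198679)/(316.574738) = 3.332534
w_2 = 3.332534: f = 87.738394, f' = 148.041579 → w_3 = 3.332534 - (87.738394)/(148.041579) = 2.739873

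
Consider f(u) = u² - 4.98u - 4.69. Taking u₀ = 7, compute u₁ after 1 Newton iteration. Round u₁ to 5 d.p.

5.95233

f'(u) = 2u - 4.98
u_0 = 7.000000: f = 9.450000, f' = 9.020000 → u_1 = 7.000000 - (9.450000)/(9.020000) = 5.952328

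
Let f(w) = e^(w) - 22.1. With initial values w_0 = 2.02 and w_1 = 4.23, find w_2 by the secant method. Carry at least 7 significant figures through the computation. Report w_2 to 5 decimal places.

2.54602

Secant update: w_(k+1) = w_k − f(w_k)·(w_k − w_(k-1))/(f(w_k) − f(w_(k-1))).
f(w_0) = -14.561675, f(w_1) = 46.617232
w_2 = 4.230000 - (46.617232)·(4.230000 - 2.020000)/(46.617232 - (-14.561675)) = 2.546020; f(w_2) = -9.343773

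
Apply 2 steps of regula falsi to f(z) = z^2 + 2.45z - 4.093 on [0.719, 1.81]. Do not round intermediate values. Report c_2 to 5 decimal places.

1.13298

f(0.719000) = -1.814489, f(1.810000) = 3.617600
step 1: c = 1.083428, f(c) = -0.264783 < 0 → new bracket [1.083428, 1.810000]
step 2: c = 1.132981, f(c) = -0.033548 < 0 → new bracket [1.132981, 1.810000]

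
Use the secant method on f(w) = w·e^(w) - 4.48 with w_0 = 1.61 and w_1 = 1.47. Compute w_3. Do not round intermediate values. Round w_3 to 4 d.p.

f(w_0) = 3.574526, f(w_1) = 1.913376
w_2 = 1.470000 - (1.913376)·(1.470000 - 1.610000)/(1.913376 - (3.574526)) = 1.308743; f(w_2) = 0.364333
w_3 = 1.308743 - (0.364333)·(1.308743 - 1.470000)/(0.364333 - (1.913376)) = 1.270815; f(w_3) = 0.048876

1.2708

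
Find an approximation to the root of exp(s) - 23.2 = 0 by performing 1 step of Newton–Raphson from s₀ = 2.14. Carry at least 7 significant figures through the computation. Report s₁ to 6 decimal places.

Newton update: s ← s − f(s)/f'(s).
f'(s) = exp(s)
s_0 = 2.140000: f = -14.700562, f' = 8.499438 → s_1 = 2.140000 - (-14.700562)/(8.499438) = 3.869592

3.869592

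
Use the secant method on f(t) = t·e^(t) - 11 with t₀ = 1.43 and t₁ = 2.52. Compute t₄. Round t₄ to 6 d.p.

f(t_0) = -5.024460, f(t_1) = 20.320064
t_2 = 2.520000 - (20.320064)·(2.520000 - 1.430000)/(20.320064 - (-5.024460)) = 1.646089; f(t_2) = -2.462310
t_3 = 1.646089 - (-2.462310)·(1.646089 - 2.520000)/(-2.462310 - (20.320064)) = 1.740541; f(t_3) = -1.078181
t_4 = 1.740541 - (-1.078181)·(1.740541 - 1.646089)/(-1.078181 - (-2.462310)) = 1.814115; f(t_4) = 0.130761

1.814115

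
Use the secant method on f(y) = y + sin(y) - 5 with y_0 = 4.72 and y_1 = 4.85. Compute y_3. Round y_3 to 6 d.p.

f(y_0) = -1.279971, f(y_1) = -1.140547
y_2 = 4.850000 - (-1.140547)·(4.850000 - 4.720000)/(-1.140547 - (-1.279971)) = 5.913450; f(y_2) = 0.552082
y_3 = 5.913450 - (0.552082)·(5.913450 - 4.850000)/(0.552082 - (-1.140547)) = 5.566586; f(y_3) = -0.090238

5.566586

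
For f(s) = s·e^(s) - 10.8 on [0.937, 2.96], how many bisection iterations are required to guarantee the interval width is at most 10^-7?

25

Initial width b − a = 2.96 − 0.937 = 2.023000.
After n steps the width is (b−a)/2^n; need (b−a)/2^n ≤ 10^-7.
So n ≥ log₂(2.023000/10^-7) = log₂(20230000.0000) ≈ 24.2700.
Hence n = 25.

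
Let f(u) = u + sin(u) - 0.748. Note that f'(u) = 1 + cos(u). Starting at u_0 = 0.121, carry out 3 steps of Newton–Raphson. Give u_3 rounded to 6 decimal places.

u_0 = 0.121000: f = -0.506295, f' = 1.992688 → u_1 = 0.121000 - (-0.506295)/(1.992688) = 0.375076
u_1 = 0.375076: f = -0.006580, f' = 1.930480 → u_2 = 0.375076 - (-0.006580)/(1.930480) = 0.378485
u_2 = 0.378485: f = -0.000002, f' = 1.929226 → u_3 = 0.378485 - (-0.000002)/(1.929226) = 0.378486

0.378486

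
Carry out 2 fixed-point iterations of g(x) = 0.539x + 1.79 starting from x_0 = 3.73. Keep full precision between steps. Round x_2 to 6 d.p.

x_1 = g(3.730000) = 3.800470
x_2 = g(3.800470) = 3.838453

3.838453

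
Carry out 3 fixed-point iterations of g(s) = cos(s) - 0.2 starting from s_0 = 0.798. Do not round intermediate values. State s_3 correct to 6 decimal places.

0.578532

s_1 = g(0.798000) = 0.498140
s_2 = g(0.498140) = 0.678473
s_3 = g(0.678473) = 0.578532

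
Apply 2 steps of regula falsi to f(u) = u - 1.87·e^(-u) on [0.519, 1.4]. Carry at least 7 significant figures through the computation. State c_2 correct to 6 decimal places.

0.824673

f(0.519000) = -0.593866, f(1.400000) = 0.938864
step 1: c = 0.860349, f(c) = 0.069312 > 0 → new bracket [0.519000, 0.860349]
step 2: c = 0.824673, f(c) = 0.004905 > 0 → new bracket [0.519000, 0.824673]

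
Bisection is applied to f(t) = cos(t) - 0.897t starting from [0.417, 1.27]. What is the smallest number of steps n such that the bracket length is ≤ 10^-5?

17

Initial width b − a = 1.27 − 0.417 = 0.853000.
After n steps the width is (b−a)/2^n; need (b−a)/2^n ≤ 10^-5.
So n ≥ log₂(0.853000/10^-5) = log₂(85300.0000) ≈ 16.3803.
Hence n = 17.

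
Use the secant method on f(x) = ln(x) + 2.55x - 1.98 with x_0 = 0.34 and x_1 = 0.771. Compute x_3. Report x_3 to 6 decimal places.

Secant update: x_(k+1) = x_k − f(x_k)·(x_k − x_(k-1))/(f(x_k) − f(x_(k-1))).
f(x_0) = -2.191810, f(x_1) = -0.274017
x_2 = 0.771000 - (-0.274017)·(0.771000 - 0.340000)/(-0.274017 - (-2.191810)) = 0.832582; f(x_2) = -0.040140
x_3 = 0.832582 - (-0.040140)·(0.832582 - 0.771000)/(-0.040140 - (-0.274017)) = 0.843151; f(x_3) = -0.000574

0.843151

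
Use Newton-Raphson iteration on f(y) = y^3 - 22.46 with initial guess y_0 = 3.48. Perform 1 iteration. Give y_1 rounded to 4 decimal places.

Newton update: y ← y − f(y)/f'(y).
f'(y) = 3y^2
y_0 = 3.480000: f = 19.684192, f' = 36.331200 → y_1 = 3.480000 - (19.684192)/(36.331200) = 2.938201

2.9382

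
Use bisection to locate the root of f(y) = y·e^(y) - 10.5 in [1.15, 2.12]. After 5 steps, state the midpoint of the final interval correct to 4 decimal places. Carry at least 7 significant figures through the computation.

f(1.150000) = -6.868078, f(2.120000) = 7.162011 (opposite signs)
step 1: m = 1.635000, f(m) = -2.113336 < 0 → root in [1.635000, 2.120000]
step 2: m = 1.877500, f(m) = 1.773483 > 0 → root in [1.635000, 1.877500]
step 3: m = 1.756250, f(m) = -0.330115 < 0 → root in [1.756250, 1.877500]
step 4: m = 1.816875, f(m) = 0.678508 > 0 → root in [1.756250, 1.816875]
step 5: m = 1.786563, f(m) = 0.163811 > 0 → root in [1.756250, 1.786563]
Midpoint of [1.756250, 1.786563] = 1.771406

1.7714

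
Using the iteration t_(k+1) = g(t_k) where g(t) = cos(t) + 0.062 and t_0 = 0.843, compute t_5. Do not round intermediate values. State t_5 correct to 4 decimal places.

0.7643

t_1 = g(0.843000) = 0.727226
t_2 = g(0.727226) = 0.809021
t_3 = g(0.809021) = 0.752207
t_4 = g(0.752207) = 0.792183
t_5 = g(0.792183) = 0.764293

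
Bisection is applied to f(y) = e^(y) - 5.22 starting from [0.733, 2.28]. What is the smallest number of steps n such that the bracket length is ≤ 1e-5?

18

Initial width b − a = 2.28 − 0.733 = 1.547000.
After n steps the width is (b−a)/2^n; need (b−a)/2^n ≤ 1e-5.
So n ≥ log₂(1.547000/1e-5) = log₂(154700.0000) ≈ 17.2391.
Hence n = 18.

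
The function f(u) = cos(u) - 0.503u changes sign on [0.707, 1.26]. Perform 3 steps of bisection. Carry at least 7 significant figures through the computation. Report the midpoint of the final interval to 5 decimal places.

f(0.707000) = 0.404693, f(1.260000) = -0.327963 (opposite signs)
step 1: m = 0.983500, f(m) = 0.059412 > 0 → root in [0.983500, 1.260000]
step 2: m = 1.121750, f(m) = -0.130134 < 0 → root in [0.983500, 1.121750]
step 3: m = 1.052625, f(m) = -0.034178 < 0 → root in [0.983500, 1.052625]
Midpoint of [0.983500, 1.052625] = 1.018063

1.01806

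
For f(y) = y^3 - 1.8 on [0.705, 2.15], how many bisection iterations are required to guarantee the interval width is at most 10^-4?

14

Initial width b − a = 2.15 − 0.705 = 1.445000.
After n steps the width is (b−a)/2^n; need (b−a)/2^n ≤ 10^-4.
So n ≥ log₂(1.445000/10^-4) = log₂(14450.0000) ≈ 13.8188.
Hence n = 14.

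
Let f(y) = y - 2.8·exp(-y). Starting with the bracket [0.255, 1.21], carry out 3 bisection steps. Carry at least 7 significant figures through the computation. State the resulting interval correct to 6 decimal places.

f(0.255000) = -1.914766, f(1.210000) = 0.375048 (opposite signs)
step 1: m = 0.732500, f(m) = -0.613476 < 0 → root in [0.732500, 1.210000]
step 2: m = 0.971250, f(m) = -0.088857 < 0 → root in [0.971250, 1.210000]
step 3: m = 1.090625, f(m) = 0.149807 > 0 → root in [0.971250, 1.090625]

[0.971250, 1.090625]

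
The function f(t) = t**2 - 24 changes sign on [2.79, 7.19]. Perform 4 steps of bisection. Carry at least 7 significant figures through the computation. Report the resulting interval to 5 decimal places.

[4.71500, 4.99000]

f(2.790000) = -16.215900, f(7.190000) = 27.696100 (opposite signs)
step 1: m = 4.990000, f(m) = 0.900100 > 0 → root in [2.790000, 4.990000]
step 2: m = 3.890000, f(m) = -8.867900 < 0 → root in [3.890000, 4.990000]
step 3: m = 4.440000, f(m) = -4.286400 < 0 → root in [4.440000, 4.990000]
step 4: m = 4.715000, f(m) = -1.768775 < 0 → root in [4.715000, 4.990000]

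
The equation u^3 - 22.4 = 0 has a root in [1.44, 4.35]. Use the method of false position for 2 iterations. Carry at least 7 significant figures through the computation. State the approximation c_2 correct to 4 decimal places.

f(1.440000) = -19.414016, f(4.350000) = 59.912875
step 1: c = 2.152177, f(c) = -12.431405 < 0 → new bracket [2.152177, 4.350000]
step 2: c = 2.529844, f(c) = -6.208724 < 0 → new bracket [2.529844, 4.350000]

2.5298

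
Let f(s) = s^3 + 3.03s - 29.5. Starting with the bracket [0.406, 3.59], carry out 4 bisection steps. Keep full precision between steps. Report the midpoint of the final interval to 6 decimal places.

f(0.406000) = -28.202897, f(3.590000) = 27.645979 (opposite signs)
step 1: m = 1.998000, f(m) = -15.470036 < 0 → root in [1.998000, 3.590000]
step 2: m = 2.794000, f(m) = 0.777002 > 0 → root in [1.998000, 2.794000]
step 3: m = 2.396000, f(m) = -8.485125 < 0 → root in [2.396000, 2.794000]
step 4: m = 2.595000, f(m) = -4.162355 < 0 → root in [2.595000, 2.794000]
Midpoint of [2.595000, 2.794000] = 2.694500

2.694500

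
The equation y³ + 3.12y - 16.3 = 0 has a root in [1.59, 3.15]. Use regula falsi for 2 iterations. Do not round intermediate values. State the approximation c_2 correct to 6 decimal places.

2.070424

False-position update: c = (a·f(b) − b·f(a))/(f(b) − f(a)); replace the endpoint whose sign matches f(c).
f(1.590000) = -7.319521, f(3.150000) = 24.783875
step 1: c = 1.945677, f(c) = -2.863812 < 0 → new bracket [1.945677, 3.150000]
step 2: c = 2.070424, f(c) = -0.965083 < 0 → new bracket [2.070424, 3.150000]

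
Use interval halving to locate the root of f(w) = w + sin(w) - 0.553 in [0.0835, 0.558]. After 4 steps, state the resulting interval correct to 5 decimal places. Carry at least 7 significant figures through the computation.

[0.26144, 0.29109]

f(0.083500) = -0.386097, f(0.558000) = 0.534491 (opposite signs)
step 1: m = 0.320750, f(m) = 0.083028 > 0 → root in [0.083500, 0.320750]
step 2: m = 0.202125, f(m) = -0.150123 < 0 → root in [0.202125, 0.320750]
step 3: m = 0.261438, f(m) = -0.033093 < 0 → root in [0.261438, 0.320750]
step 4: m = 0.291094, f(m) = 0.025094 > 0 → root in [0.261438, 0.291094]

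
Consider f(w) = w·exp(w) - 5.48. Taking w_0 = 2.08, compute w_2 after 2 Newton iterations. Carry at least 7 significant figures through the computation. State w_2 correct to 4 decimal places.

1.4176

Newton update: w ← w − f(w)/f'(w).
f'(w) = (w + 1)·exp(w)
w_0 = 2.080000: f = 11.169295, f' = 24.653764 → w_1 = 2.080000 - (11.169295)/(24.653764) = 1.626954
w_1 = 1.626954: f = 2.798511, f' = 13.366862 → w_2 = 1.626954 - (2.798511)/(13.366862) = 1.417592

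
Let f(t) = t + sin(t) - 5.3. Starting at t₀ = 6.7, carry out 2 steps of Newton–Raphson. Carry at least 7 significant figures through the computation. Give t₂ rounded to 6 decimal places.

5.781259

Newton update: t ← t − f(t)/f'(t).
f'(t) = 1 + cos(t)
t_0 = 6.700000: f = 1.804850, f' = 1.914383 → t_1 = 6.700000 - (1.804850)/(1.914383) = 5.757216
t_1 = 5.757216: f = -0.044836, f' = 1.864838 → t_2 = 5.757216 - (-0.044836)/(1.864838) = 5.781259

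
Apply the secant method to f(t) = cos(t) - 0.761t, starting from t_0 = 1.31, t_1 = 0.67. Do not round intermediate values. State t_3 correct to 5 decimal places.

0.85938

f(t_0) = -0.739060, f(t_1) = 0.273952
t_2 = 0.670000 - (0.273952)·(0.670000 - 1.310000)/(0.273952 - (-0.739060)) = 0.843077; f(t_2) = 0.023587
t_3 = 0.843077 - (0.023587)·(0.843077 - 0.670000)/(0.023587 - (0.273952)) = 0.859383; f(t_3) = -0.001085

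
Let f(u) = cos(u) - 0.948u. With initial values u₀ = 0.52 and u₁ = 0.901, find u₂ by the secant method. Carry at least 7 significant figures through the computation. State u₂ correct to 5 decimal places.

Secant update: u_(k+1) = u_k − f(u_k)·(u_k − u_(k-1))/(f(u_k) − f(u_(k-1))).
f(u_0) = 0.374859, f(u_1) = -0.233322
u_2 = 0.901000 - (-0.233322)·(0.901000 - 0.520000)/(-0.233322 - (0.374859)) = 0.754834; f(u_2) = 0.012803

0.75483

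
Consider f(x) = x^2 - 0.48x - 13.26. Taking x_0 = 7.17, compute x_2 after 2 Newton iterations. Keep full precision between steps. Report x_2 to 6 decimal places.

Newton update: x ← x − f(x)/f'(x).
f'(x) = 2x - 0.48
x_0 = 7.170000: f = 34.707300, f' = 13.860000 → x_1 = 7.170000 - (34.707300)/(13.860000) = 4.665866
x_1 = 4.665866: f = 6.270688, f' = 8.851732 → x_2 = 4.665866 - (6.270688)/(8.851732) = 3.957452

3.957452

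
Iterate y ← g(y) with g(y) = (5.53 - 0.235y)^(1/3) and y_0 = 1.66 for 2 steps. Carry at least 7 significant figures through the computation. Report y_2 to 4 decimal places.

1.7240

y_1 = g(1.660000) = 1.725778
y_2 = g(1.725778) = 1.724046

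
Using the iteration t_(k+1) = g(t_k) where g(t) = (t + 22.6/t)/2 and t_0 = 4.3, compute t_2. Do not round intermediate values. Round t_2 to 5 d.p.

4.75401

t_1 = g(4.300000) = 4.777907
t_2 = g(4.777907) = 4.754006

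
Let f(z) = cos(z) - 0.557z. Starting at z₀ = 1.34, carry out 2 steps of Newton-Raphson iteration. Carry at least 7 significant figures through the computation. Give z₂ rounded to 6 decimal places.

f'(z) = -sin(z) - 0.557
z_0 = 1.340000: f = -0.517627, f' = -1.530485 → z_1 = 1.340000 - (-0.517627)/(-1.530485) = 1.001789
z_1 = 1.001789: f = -0.019200, f' = -1.399436 → z_2 = 1.001789 - (-0.019200)/(-1.399436) = 0.988069

0.988069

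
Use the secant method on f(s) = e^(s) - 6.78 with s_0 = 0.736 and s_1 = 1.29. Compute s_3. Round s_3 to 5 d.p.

1.75759

f(s_0) = -4.692431, f(s_1) = -3.147213
s_2 = 1.290000 - (-3.147213)·(1.290000 - 0.736000)/(-3.147213 - (-4.692431)) = 2.418356; f(s_2) = 4.447388
s_3 = 2.418356 - (4.447388)·(2.418356 - 1.290000)/(4.447388 - (-3.147213)) = 1.757592; f(s_3) = -0.981540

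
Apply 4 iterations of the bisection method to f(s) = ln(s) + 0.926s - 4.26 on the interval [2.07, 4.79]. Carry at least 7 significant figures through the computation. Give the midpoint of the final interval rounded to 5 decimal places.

f(2.070000) = -1.615631, f(4.790000) = 1.742070 (opposite signs)
step 1: m = 3.430000, f(m) = 0.148740 > 0 → root in [2.070000, 3.430000]
step 2: m = 2.750000, f(m) = -0.701899 < 0 → root in [2.750000, 3.430000]
step 3: m = 3.090000, f(m) = -0.270489 < 0 → root in [3.090000, 3.430000]
step 4: m = 3.260000, f(m) = -0.059513 < 0 → root in [3.260000, 3.430000]
Midpoint of [3.260000, 3.430000] = 3.345000

3.34500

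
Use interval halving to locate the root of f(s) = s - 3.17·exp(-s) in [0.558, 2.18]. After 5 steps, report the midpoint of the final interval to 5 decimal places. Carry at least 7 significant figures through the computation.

1.09022

f(0.558000) = -1.256358, f(2.180000) = 1.821658 (opposite signs)
step 1: m = 1.369000, f(m) = 0.562675 > 0 → root in [0.558000, 1.369000]
step 2: m = 0.963500, f(m) = -0.246030 < 0 → root in [0.963500, 1.369000]
step 3: m = 1.166250, f(m) = 0.178690 > 0 → root in [0.963500, 1.166250]
step 4: m = 1.064875, f(m) = -0.028049 < 0 → root in [1.064875, 1.166250]
step 5: m = 1.115563, f(m) = 0.076656 > 0 → root in [1.064875, 1.115563]
Midpoint of [1.064875, 1.115563] = 1.090219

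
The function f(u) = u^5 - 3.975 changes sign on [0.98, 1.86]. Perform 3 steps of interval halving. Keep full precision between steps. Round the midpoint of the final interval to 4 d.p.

1.3650

f(0.980000) = -3.071079, f(1.860000) = 18.287028 (opposite signs)
step 1: m = 1.420000, f(m) = 1.798534 > 0 → root in [0.980000, 1.420000]
step 2: m = 1.200000, f(m) = -1.486680 < 0 → root in [1.200000, 1.420000]
step 3: m = 1.310000, f(m) = -0.117051 < 0 → root in [1.310000, 1.420000]
Midpoint of [1.310000, 1.420000] = 1.365000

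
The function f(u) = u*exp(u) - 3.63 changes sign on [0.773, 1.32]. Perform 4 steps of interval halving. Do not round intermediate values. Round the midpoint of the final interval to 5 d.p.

f(0.773000) = -1.955485, f(1.320000) = 1.311316 (opposite signs)
step 1: m = 1.046500, f(m) = -0.649917 < 0 → root in [1.046500, 1.320000]
step 2: m = 1.183250, f(m) = 0.233274 > 0 → root in [1.046500, 1.183250]
step 3: m = 1.114875, f(m) = -0.230538 < 0 → root in [1.114875, 1.183250]
step 4: m = 1.149063, f(m) = -0.004440 < 0 → root in [1.149063, 1.183250]
Midpoint of [1.149063, 1.183250] = 1.166156

1.16616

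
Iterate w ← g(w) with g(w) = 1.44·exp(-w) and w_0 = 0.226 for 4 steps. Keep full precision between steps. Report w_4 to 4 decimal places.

0.5784

w_1 = g(0.226000) = 1.148714
w_2 = g(1.148714) = 0.456544
w_3 = g(0.456544) = 0.912196
w_4 = g(0.912196) = 0.578363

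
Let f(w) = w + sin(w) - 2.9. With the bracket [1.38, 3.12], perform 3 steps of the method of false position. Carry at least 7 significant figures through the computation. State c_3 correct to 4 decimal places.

f(1.380000) = -0.538146, f(3.120000) = 0.241591
step 1: c = 2.580885, f(c) = 0.212671 > 0 → new bracket [1.380000, 2.580885]
step 2: c = 2.240732, f(c) = 0.124593 > 0 → new bracket [1.380000, 2.240732]
step 3: c = 2.078916, f(c) = 0.052577 > 0 → new bracket [1.380000, 2.078916]

2.0789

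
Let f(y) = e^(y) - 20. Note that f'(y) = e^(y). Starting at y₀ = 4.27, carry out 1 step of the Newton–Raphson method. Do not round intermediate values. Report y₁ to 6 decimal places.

3.549636

y_0 = 4.270000: f = 51.521636, f' = 71.521636 → y_1 = 4.270000 - (51.521636)/(71.521636) = 3.549636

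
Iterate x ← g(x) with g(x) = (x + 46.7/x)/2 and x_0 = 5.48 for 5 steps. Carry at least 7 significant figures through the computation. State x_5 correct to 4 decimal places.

6.8337

x_1 = g(5.480000) = 7.000949
x_2 = g(7.000949) = 6.835737
x_3 = g(6.835737) = 6.833740
x_4 = g(6.833740) = 6.833740
x_5 = g(6.833740) = 6.833740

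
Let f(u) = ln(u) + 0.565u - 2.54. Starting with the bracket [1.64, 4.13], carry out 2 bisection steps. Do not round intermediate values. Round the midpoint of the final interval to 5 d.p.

f(1.640000) = -1.118704, f(4.130000) = 1.211727 (opposite signs)
step 1: m = 2.885000, f(m) = 0.149550 > 0 → root in [1.640000, 2.885000]
step 2: m = 2.262500, f(m) = -0.445217 < 0 → root in [2.262500, 2.885000]
Midpoint of [2.262500, 2.885000] = 2.573750

2.57375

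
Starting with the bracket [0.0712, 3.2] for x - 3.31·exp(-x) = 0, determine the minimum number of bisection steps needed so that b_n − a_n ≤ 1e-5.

19

Initial width b − a = 3.2 − 0.0712 = 3.128800.
After n steps the width is (b−a)/2^n; need (b−a)/2^n ≤ 1e-5.
So n ≥ log₂(3.128800/1e-5) = log₂(312880.0000) ≈ 18.2552.
Hence n = 19.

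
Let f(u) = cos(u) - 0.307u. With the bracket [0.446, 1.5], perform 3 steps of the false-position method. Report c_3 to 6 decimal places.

False-position update: c = (a·f(b) − b·f(a))/(f(b) − f(a)); replace the endpoint whose sign matches f(c).
f(0.446000) = 0.765258, f(1.500000) = -0.389763
step 1: c = 1.144327, f(c) = 0.062351 > 0 → new bracket [1.144327, 1.500000]
step 2: c = 1.193378, f(c) = 0.002155 > 0 → new bracket [1.193378, 1.500000]
step 3: c = 1.195064, f(c) = 0.000070 > 0 → new bracket [1.195064, 1.500000]

1.195064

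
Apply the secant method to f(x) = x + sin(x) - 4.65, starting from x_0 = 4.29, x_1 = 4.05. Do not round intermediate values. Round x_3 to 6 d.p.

4.987495

f(x_0) = -1.272112, f(x_1) = -1.388525
x_2 = 4.050000 - (-1.388525)·(4.050000 - 4.290000)/(-1.388525 - (-1.272112)) = 6.912618; f(x_2) = 2.851304
x_3 = 6.912618 - (2.851304)·(6.912618 - 4.050000)/(2.851304 - (-1.388525)) = 4.987495; f(x_3) = -0.624902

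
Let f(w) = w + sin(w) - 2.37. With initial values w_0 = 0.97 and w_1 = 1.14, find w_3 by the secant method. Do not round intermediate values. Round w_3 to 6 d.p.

1.384026

f(w_0) = -0.575114, f(w_1) = -0.321367
w_2 = 1.140000 - (-0.321367)·(1.140000 - 0.970000)/(-0.321367 - (-0.575114)) = 1.355302; f(w_2) = -0.037828
w_3 = 1.355302 - (-0.037828)·(1.355302 - 1.140000)/(-0.037828 - (-0.321367)) = 1.384026; f(w_3) = -0.003365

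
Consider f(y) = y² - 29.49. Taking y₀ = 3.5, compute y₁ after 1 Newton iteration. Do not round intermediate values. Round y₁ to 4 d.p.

5.9629

f'(y) = 2y
y_0 = 3.500000: f = -17.240000, f' = 7.000000 → y_1 = 3.500000 - (-17.240000)/(7.000000) = 5.962857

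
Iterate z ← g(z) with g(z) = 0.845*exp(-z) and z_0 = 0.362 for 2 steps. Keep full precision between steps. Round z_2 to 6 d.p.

z_1 = g(0.362000) = 0.588359
z_2 = g(0.588359) = 0.469176

0.469176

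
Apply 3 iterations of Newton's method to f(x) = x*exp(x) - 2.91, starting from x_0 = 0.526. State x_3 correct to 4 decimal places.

Newton update: x ← x − f(x)/f'(x).
f'(x) = (x+1)*exp(x)
x_0 = 0.526000: f = -2.019929, f' = 2.582221 → x_1 = 0.526000 - (-2.019929)/(2.582221) = 1.308245
x_1 = 1.308245: f = 1.930080, f' = 8.539754 → x_2 = 1.308245 - (1.930080)/(8.539754) = 1.082234
x_2 = 1.082234: f = 0.283957, f' = 6.145222 → x_3 = 1.082234 - (0.283957)/(6.145222) = 1.036026

1.0360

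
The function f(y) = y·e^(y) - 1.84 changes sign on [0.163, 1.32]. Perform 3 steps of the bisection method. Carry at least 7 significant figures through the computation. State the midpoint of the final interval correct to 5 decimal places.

0.81381

f(0.163000) = -1.648143, f(1.320000) = 3.101316 (opposite signs)
step 1: m = 0.741500, f(m) = -0.283531 < 0 → root in [0.741500, 1.320000]
step 2: m = 1.030750, f(m) = 1.049365 > 0 → root in [0.741500, 1.030750]
step 3: m = 0.886125, f(m) = 0.309484 > 0 → root in [0.741500, 0.886125]
Midpoint of [0.741500, 0.886125] = 0.813813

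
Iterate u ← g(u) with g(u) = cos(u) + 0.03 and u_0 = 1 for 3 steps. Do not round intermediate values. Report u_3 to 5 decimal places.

u_1 = g(1.000000) = 0.570302
u_2 = g(0.570302) = 0.871738
u_3 = g(0.871738) = 0.673497

0.67350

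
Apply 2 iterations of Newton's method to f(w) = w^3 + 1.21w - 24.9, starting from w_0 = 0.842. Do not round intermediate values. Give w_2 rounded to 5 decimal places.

5.31390

f'(w) = 3w^2 + 1.21
w_0 = 0.842000: f = -23.284232, f' = 3.336892 → w_1 = 0.842000 - (-23.284232)/(3.336892) = 7.819820
w_1 = 7.819820: f = 462.740761, f' = 184.658763 → w_2 = 7.819820 - (462.740761)/(184.658763) = 5.313897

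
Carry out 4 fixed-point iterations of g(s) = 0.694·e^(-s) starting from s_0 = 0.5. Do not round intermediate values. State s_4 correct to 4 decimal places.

s_1 = g(0.500000) = 0.420932
s_2 = g(0.420932) = 0.455566
s_3 = g(0.455566) = 0.440058
s_4 = g(0.440058) = 0.446935

0.4469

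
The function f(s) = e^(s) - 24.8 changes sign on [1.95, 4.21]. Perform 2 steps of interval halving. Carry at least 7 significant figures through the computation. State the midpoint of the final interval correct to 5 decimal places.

3.36250

f(1.950000) = -17.771312, f(4.210000) = 42.556540 (opposite signs)
step 1: m = 3.080000, f(m) = -3.041598 < 0 → root in [3.080000, 4.210000]
step 2: m = 3.645000, f(m) = 13.482773 > 0 → root in [3.080000, 3.645000]
Midpoint of [3.080000, 3.645000] = 3.362500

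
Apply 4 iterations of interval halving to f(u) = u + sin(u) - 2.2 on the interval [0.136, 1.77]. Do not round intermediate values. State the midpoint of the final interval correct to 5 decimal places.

1.20831

f(0.136000) = -1.928419, f(1.770000) = 0.550224 (opposite signs)
step 1: m = 0.953000, f(m) = -0.431843 < 0 → root in [0.953000, 1.770000]
step 2: m = 1.361500, f(m) = 0.139677 > 0 → root in [0.953000, 1.361500]
step 3: m = 1.157250, f(m) = -0.127049 < 0 → root in [1.157250, 1.361500]
step 4: m = 1.259375, f(m) = 0.011274 > 0 → root in [1.157250, 1.259375]
Midpoint of [1.157250, 1.259375] = 1.208312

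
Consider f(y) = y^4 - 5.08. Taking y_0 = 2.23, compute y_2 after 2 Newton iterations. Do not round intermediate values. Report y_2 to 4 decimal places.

1.5628

Newton update: y ← y − f(y)/f'(y).
f'(y) = 4y^3
y_0 = 2.230000: f = 19.649734, f' = 44.358268 → y_1 = 2.230000 - (19.649734)/(44.358268) = 1.787022
y_1 = 1.787022: f = 5.118109, f' = 22.827047 → y_2 = 1.787022 - (5.118109)/(22.827047) = 1.562810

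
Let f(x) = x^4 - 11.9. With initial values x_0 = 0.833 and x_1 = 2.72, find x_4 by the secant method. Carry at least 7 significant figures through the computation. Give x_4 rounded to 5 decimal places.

2.16210

f(x_0) = -11.418518, f(x_1) = 42.836323
x_2 = 2.720000 - (42.836323)·(2.720000 - 0.833000)/(42.836323 - (-11.418518)) = 1.230140; f(x_2) = -9.610095
x_3 = 1.230140 - (-9.610095)·(1.230140 - 2.720000)/(-9.610095 - (42.836323)) = 1.503136; f(x_3) = -6.795027
x_4 = 1.503136 - (-6.795027)·(1.503136 - 1.230140)/(-6.795027 - (-9.610095)) = 2.162097; f(x_4) = 9.952497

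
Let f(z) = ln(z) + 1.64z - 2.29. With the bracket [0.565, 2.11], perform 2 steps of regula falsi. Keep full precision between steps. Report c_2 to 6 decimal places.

1.267405

False-position update: c = (a·f(b) − b·f(a))/(f(b) − f(a)); replace the endpoint whose sign matches f(c).
f(0.565000) = -1.934330, f(2.110000) = 1.917088
step 1: c = 1.340958, f(c) = 0.202556 > 0 → new bracket [0.565000, 1.340958]
step 2: c = 1.267405, f(c) = 0.025516 > 0 → new bracket [0.565000, 1.267405]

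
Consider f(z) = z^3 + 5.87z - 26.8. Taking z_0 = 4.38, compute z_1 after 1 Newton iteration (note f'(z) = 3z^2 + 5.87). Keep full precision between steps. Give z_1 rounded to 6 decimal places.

3.072304

z_0 = 4.380000: f = 82.938272, f' = 63.423200 → z_1 = 4.380000 - (82.938272)/(63.423200) = 3.072304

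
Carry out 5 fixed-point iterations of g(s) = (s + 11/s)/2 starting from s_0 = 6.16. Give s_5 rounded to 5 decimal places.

3.31662

s_1 = g(6.160000) = 3.972857
s_2 = g(3.972857) = 3.370823
s_3 = g(3.370823) = 3.317061
s_4 = g(3.317061) = 3.316625
s_5 = g(3.316625) = 3.316625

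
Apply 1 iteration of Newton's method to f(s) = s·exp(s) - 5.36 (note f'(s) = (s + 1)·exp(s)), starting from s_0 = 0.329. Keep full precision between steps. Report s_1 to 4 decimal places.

2.9838

Newton update: s ← s − f(s)/f'(s).
s_0 = 0.329000: f = -4.902829, f' = 1.846749 → s_1 = 0.329000 - (-4.902829)/(1.846749) = 2.983843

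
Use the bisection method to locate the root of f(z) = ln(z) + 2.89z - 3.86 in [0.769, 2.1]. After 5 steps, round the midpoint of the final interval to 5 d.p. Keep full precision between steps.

f(0.769000) = -1.900254, f(2.100000) = 2.950937 (opposite signs)
step 1: m = 1.434500, f(m) = 0.646521 > 0 → root in [0.769000, 1.434500]
step 2: m = 1.101750, f(m) = -0.579043 < 0 → root in [1.101750, 1.434500]
step 3: m = 1.268125, f(m) = 0.042421 > 0 → root in [1.101750, 1.268125]
step 4: m = 1.184937, f(m) = -0.265841 < 0 → root in [1.184937, 1.268125]
step 5: m = 1.226531, f(m) = -0.111135 < 0 → root in [1.226531, 1.268125]
Midpoint of [1.226531, 1.268125] = 1.247328

1.24733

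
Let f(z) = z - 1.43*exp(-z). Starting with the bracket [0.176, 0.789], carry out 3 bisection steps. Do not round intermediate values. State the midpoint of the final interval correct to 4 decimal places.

0.6741

f(0.176000) = -1.023224, f(0.789000) = 0.139353 (opposite signs)
step 1: m = 0.482500, f(m) = -0.400151 < 0 → root in [0.482500, 0.789000]
step 2: m = 0.635750, f(m) = -0.121490 < 0 → root in [0.635750, 0.789000]
step 3: m = 0.712375, f(m) = 0.010992 > 0 → root in [0.635750, 0.712375]
Midpoint of [0.635750, 0.712375] = 0.674063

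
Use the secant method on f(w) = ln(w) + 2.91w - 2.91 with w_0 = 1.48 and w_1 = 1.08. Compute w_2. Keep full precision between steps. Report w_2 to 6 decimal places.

0.996229

f(w_0) = 1.788842, f(w_1) = 0.309761
w_2 = 1.080000 - (0.309761)·(1.080000 - 1.480000)/(0.309761 - (1.788842)) = 0.996229; f(w_2) = -0.014753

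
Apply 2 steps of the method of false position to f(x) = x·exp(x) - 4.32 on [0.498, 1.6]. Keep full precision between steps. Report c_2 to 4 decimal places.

False-position update: c = (a·f(b) − b·f(a))/(f(b) − f(a)); replace the endpoint whose sign matches f(c).
f(0.498000) = -3.500577, f(1.600000) = 3.604852
step 1: c = 1.040914, f(c) = -1.372336 < 0 → new bracket [1.040914, 1.600000]
step 2: c = 1.195068, f(c) = -0.371755 < 0 → new bracket [1.195068, 1.600000]

1.1951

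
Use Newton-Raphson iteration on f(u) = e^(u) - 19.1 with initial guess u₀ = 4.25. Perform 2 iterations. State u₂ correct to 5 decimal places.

Newton update: u ← u − f(u)/f'(u).
f'(u) = e^(u)
u_0 = 4.250000: f = 51.005412, f' = 70.105412 → u_1 = 4.250000 - (51.005412)/(70.105412) = 3.522447
u_1 = 3.522447: f = 14.767196, f' = 33.867196 → u_2 = 3.522447 - (14.767196)/(33.867196) = 3.086414

3.08641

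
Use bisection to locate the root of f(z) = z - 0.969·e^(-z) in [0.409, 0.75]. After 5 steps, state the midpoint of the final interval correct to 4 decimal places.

f(0.409000) = -0.234720, f(0.750000) = 0.292277 (opposite signs)
step 1: m = 0.579500, f(m) = 0.036687 > 0 → root in [0.409000, 0.579500]
step 2: m = 0.494250, f(m) = -0.096867 < 0 → root in [0.494250, 0.579500]
step 3: m = 0.536875, f(m) = -0.029575 < 0 → root in [0.536875, 0.579500]
step 4: m = 0.558188, f(m) = 0.003682 > 0 → root in [0.536875, 0.558188]
step 5: m = 0.547531, f(m) = -0.012915 < 0 → root in [0.547531, 0.558188]
Midpoint of [0.547531, 0.558188] = 0.552859

0.5529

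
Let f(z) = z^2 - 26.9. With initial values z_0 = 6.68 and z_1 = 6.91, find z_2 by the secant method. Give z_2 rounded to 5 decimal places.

5.37592

f(z_0) = 17.722400, f(z_1) = 20.848100
z_2 = 6.910000 - (20.848100)·(6.910000 - 6.680000)/(20.848100 - (17.722400)) = 5.375923; f(z_2) = 2.000553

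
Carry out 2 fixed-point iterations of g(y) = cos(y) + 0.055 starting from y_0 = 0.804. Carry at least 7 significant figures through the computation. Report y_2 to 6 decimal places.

y_1 = g(0.804000) = 0.748832
y_2 = g(0.748832) = 0.787485

0.787485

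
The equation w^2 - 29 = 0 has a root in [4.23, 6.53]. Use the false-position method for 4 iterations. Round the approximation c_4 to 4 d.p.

5.3851

False-position update: c = (a·f(b) − b·f(a))/(f(b) − f(a)); replace the endpoint whose sign matches f(c).
f(4.230000) = -11.107100, f(6.530000) = 13.640900
step 1: c = 5.262258, f(c) = -1.308637 < 0 → new bracket [5.262258, 6.530000]
step 2: c = 5.373233, f(c) = -0.128371 < 0 → new bracket [5.373233, 6.530000]
step 3: c = 5.384017, f(c) = -0.012359 < 0 → new bracket [5.384017, 6.530000]
step 4: c = 5.385055, f(c) = -0.001188 < 0 → new bracket [5.385055, 6.530000]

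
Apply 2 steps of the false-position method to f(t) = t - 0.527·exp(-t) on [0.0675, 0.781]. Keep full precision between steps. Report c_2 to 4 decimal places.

0.3663

f(0.067500) = -0.425102, f(0.781000) = 0.539661
step 1: c = 0.381888, f(c) = 0.022173 > 0 → new bracket [0.067500, 0.381888]
step 2: c = 0.366303, f(c) = 0.000937 > 0 → new bracket [0.067500, 0.366303]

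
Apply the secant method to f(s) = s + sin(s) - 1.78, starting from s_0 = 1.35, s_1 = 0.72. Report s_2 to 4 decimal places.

0.9867

Secant update: s_(k+1) = s_k − f(s_k)·(s_k − s_(k-1))/(f(s_k) − f(s_(k-1))).
f(s_0) = 0.545723, f(s_1) = -0.400615
s_2 = 0.720000 - (-0.400615)·(0.720000 - 1.350000)/(-0.400615 - (0.545723)) = 0.986699; f(s_2) = 0.040909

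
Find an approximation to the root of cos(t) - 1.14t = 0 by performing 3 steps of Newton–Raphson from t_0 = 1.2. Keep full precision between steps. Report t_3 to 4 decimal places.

f'(t) = -sin(t) - 1.14
t_0 = 1.200000: f = -1.005642, f' = -2.072039 → t_1 = 1.200000 - (-1.005642)/(-2.072039) = 0.714661
t_1 = 0.714661: f = -0.059397, f' = -1.795361 → t_2 = 0.714661 - (-0.059397)/(-1.795361) = 0.681577
t_2 = 0.681577: f = -0.000417, f' = -1.770018 → t_3 = 0.681577 - (-0.000417)/(-1.770018) = 0.681341

0.6813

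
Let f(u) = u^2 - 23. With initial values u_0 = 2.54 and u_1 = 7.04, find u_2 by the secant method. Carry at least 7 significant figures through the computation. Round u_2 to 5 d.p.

Secant update: u_(k+1) = u_k − f(u_k)·(u_k − u_(k-1))/(f(u_k) − f(u_(k-1))).
f(u_0) = -16.548400, f(u_1) = 26.561600
u_2 = 7.040000 - (26.561600)·(7.040000 - 2.540000)/(26.561600 - (-16.548400)) = 4.267390; f(u_2) = -4.789379

4.26739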